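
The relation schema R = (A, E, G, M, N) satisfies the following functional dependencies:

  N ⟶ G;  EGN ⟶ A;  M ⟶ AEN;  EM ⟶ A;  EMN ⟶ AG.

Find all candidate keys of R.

{M}⁺: M→AEN adds A, E, N; EMN→AG adds G → {A, E, G, M, N}.
No other minimal superkey exists.

{M}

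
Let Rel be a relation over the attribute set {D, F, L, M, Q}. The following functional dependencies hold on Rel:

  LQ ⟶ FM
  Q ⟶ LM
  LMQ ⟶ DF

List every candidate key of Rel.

{Q}

Attribute Q never appears on the right-hand side of any dependency, so Q must belong to every candidate key.
{Q}⁺ = {D, F, L, M, Q}, which is all of the schema, so {Q} is the only candidate key.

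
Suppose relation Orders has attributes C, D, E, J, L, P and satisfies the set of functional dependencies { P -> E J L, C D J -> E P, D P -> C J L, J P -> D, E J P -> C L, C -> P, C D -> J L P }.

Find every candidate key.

{C}⁺: C→P adds P; P→EJL adds E, J, L; JP→D adds D → {C, D, E, J, L, P}.
{P}⁺: P→EJL adds E, J, L; JP→D adds D; EJP→CL adds C → {C, D, E, J, L, P}.

C, P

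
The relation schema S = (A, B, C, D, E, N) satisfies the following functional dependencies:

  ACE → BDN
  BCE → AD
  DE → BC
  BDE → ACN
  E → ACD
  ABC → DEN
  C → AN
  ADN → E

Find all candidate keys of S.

{E}⁺: E→ACD adds A, C, D; C→AN adds N; ACE→BDN adds B → {A, B, C, D, E, N}.
{B, C}⁺: C→AN adds A, N; ABC→DEN adds D, E → {A, B, C, D, E, N}. Minimal: {C}⁺ = {A, C, N}; {B}⁺ = {B} — none reach the full schema.
{C, D}⁺: C→AN adds A, N; ADN→E adds E; ACE→BDN adds B → {A, B, C, D, E, N}. Minimal: {D}⁺ = {D}; {C}⁺ = {A, C, N} — none reach the full schema.
{A, D, N}⁺: ADN→E adds E; DE→BC adds B, C → {A, B, C, D, E, N}. Minimal: {D, N}⁺ = {D, N}; {A, N}⁺ = {A, N}; {A, D}⁺ = {A, D} — none reach the full schema.

(E), (B, C), (C, D), (A, D, N)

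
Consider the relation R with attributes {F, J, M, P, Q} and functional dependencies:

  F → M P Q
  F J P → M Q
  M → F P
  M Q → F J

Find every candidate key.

{F}; {M}

{F}⁺: F→MPQ adds M, P, Q; MQ→FJ adds J → {F, J, M, P, Q}.
{M}⁺: M→FP adds F, P; F→MPQ adds Q; MQ→FJ adds J → {F, J, M, P, Q}.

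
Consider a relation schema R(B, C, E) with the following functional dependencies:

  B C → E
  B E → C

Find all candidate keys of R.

(B, C); (B, E)

Attribute B never appears on the right-hand side of any dependency, so B must belong to every candidate key.
{B}⁺ = {B}, which is not all of the schema, so we must add further attributes.
{B, C}⁺: BC→E adds E → {B, C, E}. Minimal: {C}⁺ = {C}; {B}⁺ = {B} — none reach the full schema.
{B, E}⁺: BE→C adds C → {B, C, E}. Minimal: {E}⁺ = {E}; {B}⁺ = {B} — none reach the full schema.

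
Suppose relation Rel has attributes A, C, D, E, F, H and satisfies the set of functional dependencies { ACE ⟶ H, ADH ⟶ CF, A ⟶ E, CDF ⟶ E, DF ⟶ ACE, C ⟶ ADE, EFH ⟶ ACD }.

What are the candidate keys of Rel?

{C}⁺: C→ADE adds A, D, E; ACE→H adds H; ADH→CF adds F → {A, C, D, E, F, H}.
{D, F}⁺: DF→ACE adds A, C, E; ACE→H adds H → {A, C, D, E, F, H}. Minimal: {F}⁺ = {F}; {D}⁺ = {D} — none reach the full schema.
{A, D, H}⁺: ADH→CF adds C, F; A→E adds E → {A, C, D, E, F, H}. Minimal: {D, H}⁺ = {D, H}; {A, H}⁺ = {A, E, H}; {A, D}⁺ = {A, D, E} — none reach the full schema.
{A, F, H}⁺: A→E adds E; EFH→ACD adds C, D → {A, C, D, E, F, H}. Minimal: {F, H}⁺ = {F, H}; {A, H}⁺ = {A, E, H}; {A, F}⁺ = {A, E, F} — none reach the full schema.
{E, F, H}⁺: EFH→ACD adds A, C, D → {A, C, D, E, F, H}. Minimal: {F, H}⁺ = {F, H}; {E, H}⁺ = {E, H}; {E, F}⁺ = {E, F} — none reach the full schema.
Any other superkey contains one of these as a subset, so there are no further candidate keys.

{C}; {D, F}; {A, D, H}; {A, F, H}; {E, F, H}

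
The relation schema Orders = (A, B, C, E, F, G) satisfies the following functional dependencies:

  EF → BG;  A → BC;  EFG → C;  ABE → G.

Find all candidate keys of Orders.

Attributes A, E, F never appear on any right-hand side, so every candidate key must contain {A, E, F}.
{A, E, F}⁺ = {A, B, C, E, F, G}, which is all of the schema, so {A, E, F} is the only candidate key.

AEF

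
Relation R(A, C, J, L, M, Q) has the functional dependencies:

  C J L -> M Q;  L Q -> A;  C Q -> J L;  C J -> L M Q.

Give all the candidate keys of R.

{C, J}, {C, Q}

Attribute C never appears on the right-hand side of any dependency, so C must belong to every candidate key.
{C}⁺ = {C}, which is not all of the schema, so we must add further attributes.
{C, J}⁺: CJ→LMQ adds L, M, Q; LQ→A adds A → {A, C, J, L, M, Q}.
{C, Q}⁺: CQ→JL adds J, L; CJ→LMQ adds M; LQ→A adds A → {A, C, J, L, M, Q}.
Any other superkey contains one of these as a subset, so there are no further candidate keys.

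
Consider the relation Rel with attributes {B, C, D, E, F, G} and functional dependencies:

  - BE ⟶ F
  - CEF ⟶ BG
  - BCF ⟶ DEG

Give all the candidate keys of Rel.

BCE, BCF, CEF

{B, C, E}⁺: BE→F adds F; CEF→BG adds G; BCF→DEG adds D → {B, C, D, E, F, G}. Minimal: {C, E}⁺ = {C, E}; {B, E}⁺ = {B, E, F}; {B, C}⁺ = {B, C} — none reach the full schema.
{B, C, F}⁺: BCF→DEG adds D, E, G → {B, C, D, E, F, G}. Minimal: {C, F}⁺ = {C, F}; {B, F}⁺ = {B, F}; {B, C}⁺ = {B, C} — none reach the full schema.
{C, E, F}⁺: CEF→BG adds B, G; BCF→DEG adds D → {B, C, D, E, F, G}. Minimal: {E, F}⁺ = {E, F}; {C, F}⁺ = {C, F}; {C, E}⁺ = {C, E} — none reach the full schema.
Any other superkey contains one of these as a subset, so there are no further candidate keys.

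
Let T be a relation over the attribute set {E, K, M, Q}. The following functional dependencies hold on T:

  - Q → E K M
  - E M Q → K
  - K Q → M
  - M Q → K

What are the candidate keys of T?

Q

Attribute Q never appears on the right-hand side of any dependency, so Q must belong to every candidate key.
{Q}⁺ = {E, K, M, Q}, which is all of the schema, so {Q} is the only candidate key.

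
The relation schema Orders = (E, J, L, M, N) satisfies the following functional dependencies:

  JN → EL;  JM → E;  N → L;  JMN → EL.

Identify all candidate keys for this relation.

JMN

Attributes J, M, N never appear on any right-hand side, so every candidate key must contain {J, M, N}.
{J, M, N}⁺ = {E, J, L, M, N}, which is all of the schema, so {J, M, N} is the only candidate key.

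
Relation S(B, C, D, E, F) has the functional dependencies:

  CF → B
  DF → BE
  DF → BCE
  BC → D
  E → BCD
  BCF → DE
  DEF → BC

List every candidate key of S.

Attribute F never appears on the right-hand side of any dependency, so F must belong to every candidate key.
{F}⁺ = {F}, which is not all of the schema, so we must add further attributes.
{C, F}⁺: CF→B adds B; BC→D adds D; BCF→DE adds E → {B, C, D, E, F}.
{D, F}⁺: DF→BE adds B, E; DF→BCE adds C → {B, C, D, E, F}.
{E, F}⁺: E→BCD adds B, C, D → {B, C, D, E, F}.
Any other superkey contains one of these as a subset, so there are no further candidate keys.

{C, F}; {D, F}; {E, F}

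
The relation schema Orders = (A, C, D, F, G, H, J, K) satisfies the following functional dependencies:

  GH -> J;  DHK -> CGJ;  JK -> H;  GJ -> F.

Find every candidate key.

(A, D, H, K), (A, D, J, K)

Attributes A, D, K never appear on any right-hand side, so every candidate key must contain {A, D, K}.
{A, D, K}⁺ = {A, D, K}, which is not all of the schema, so we must add further attributes.
{A, D, H, K}⁺: DHK→CGJ adds C, G, J; GJ→F adds F → {A, C, D, F, G, H, J, K}. Minimal: {D, H, K}⁺ = {C, D, F, G, H, J, K}; {A, H, K}⁺ = {A, H, K}; {A, D, K}⁺ = {A, D, K}; … — none reach the full schema.
{A, D, J, K}⁺: JK→H adds H; DHK→CGJ adds C, G; GJ→F adds F → {A, C, D, F, G, H, J, K}. Minimal: {D, J, K}⁺ = {C, D, F, G, H, J, K}; {A, J, K}⁺ = {A, H, J, K}; {A, D, K}⁺ = {A, D, K}; … — none reach the full schema.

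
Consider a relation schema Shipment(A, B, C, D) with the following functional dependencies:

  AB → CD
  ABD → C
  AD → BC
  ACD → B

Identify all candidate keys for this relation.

{A, B}⁺: AB→CD adds C, D → {A, B, C, D}.
{A, D}⁺: AD→BC adds B, C → {A, B, C, D}.

AB, AD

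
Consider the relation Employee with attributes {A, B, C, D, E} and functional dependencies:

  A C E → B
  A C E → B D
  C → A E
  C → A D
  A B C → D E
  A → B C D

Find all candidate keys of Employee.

{A}⁺: A→BCD adds B, C, D; C→AE adds E → {A, B, C, D, E}.
{C}⁺: C→AE adds A, E; C→AD adds D; A→BCD adds B → {A, B, C, D, E}.

{A}, {C}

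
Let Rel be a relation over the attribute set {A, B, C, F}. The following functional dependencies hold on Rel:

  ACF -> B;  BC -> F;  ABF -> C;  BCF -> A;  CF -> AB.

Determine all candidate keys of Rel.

{B, C}, {C, F}, {A, B, F}

{B, C}⁺: BC→F adds F; BCF→A adds A → {A, B, C, F}. Minimal: {C}⁺ = {C}; {B}⁺ = {B} — none reach the full schema.
{C, F}⁺: CF→AB adds A, B → {A, B, C, F}. Minimal: {F}⁺ = {F}; {C}⁺ = {C} — none reach the full schema.
{A, B, F}⁺: ABF→C adds C → {A, B, C, F}. Minimal: {B, F}⁺ = {B, F}; {A, F}⁺ = {A, F}; {A, B}⁺ = {A, B} — none reach the full schema.
Any other superkey contains one of these as a subset, so there are no further candidate keys.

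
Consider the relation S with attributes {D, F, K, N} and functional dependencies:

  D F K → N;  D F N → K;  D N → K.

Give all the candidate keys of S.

{D, F, K}, {D, F, N}

{D, F, K}⁺: DFK→N adds N → {D, F, K, N}. Minimal: {F, K}⁺ = {F, K}; {D, K}⁺ = {D, K}; {D, F}⁺ = {D, F} — none reach the full schema.
{D, F, N}⁺: DFN→K adds K → {D, F, K, N}. Minimal: {F, N}⁺ = {F, N}; {D, N}⁺ = {D, K, N}; {D, F}⁺ = {D, F} — none reach the full schema.
Any other superkey contains one of these as a subset, so there are no further candidate keys.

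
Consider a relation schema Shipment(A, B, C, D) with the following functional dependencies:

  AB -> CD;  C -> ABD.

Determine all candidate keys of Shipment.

{C}, {A, B}

{C}⁺: C→ABD adds A, B, D → {A, B, C, D}.
{A, B}⁺: AB→CD adds C, D → {A, B, C, D}. Minimal: {B}⁺ = {B}; {A}⁺ = {A} — none reach the full schema.
Any other superkey contains one of these as a subset, so there are no further candidate keys.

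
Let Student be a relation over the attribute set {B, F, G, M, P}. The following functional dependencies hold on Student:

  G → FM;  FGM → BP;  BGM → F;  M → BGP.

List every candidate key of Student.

{G}⁺: G→FM adds F, M; FGM→BP adds B, P → {B, F, G, M, P}.
{M}⁺: M→BGP adds B, G, P; G→FM adds F → {B, F, G, M, P}.
Any other superkey contains one of these as a subset, so there are no further candidate keys.

G, M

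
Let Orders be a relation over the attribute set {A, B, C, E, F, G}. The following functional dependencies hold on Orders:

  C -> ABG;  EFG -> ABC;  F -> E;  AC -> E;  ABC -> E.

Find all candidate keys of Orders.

{C, F}, {F, G}

Attribute F never appears on the right-hand side of any dependency, so F must belong to every candidate key.
{F}⁺ = {E, F}, which is not all of the schema, so we must add further attributes.
{C, F}⁺: C→ABG adds A, B, G; F→E adds E → {A, B, C, E, F, G}. Minimal: {F}⁺ = {E, F}; {C}⁺ = {A, B, C, E, G} — none reach the full schema.
{F, G}⁺: F→E adds E; EFG→ABC adds A, B, C → {A, B, C, E, F, G}. Minimal: {G}⁺ = {G}; {F}⁺ = {E, F} — none reach the full schema.
Any other superkey contains one of these as a subset, so there are no further candidate keys.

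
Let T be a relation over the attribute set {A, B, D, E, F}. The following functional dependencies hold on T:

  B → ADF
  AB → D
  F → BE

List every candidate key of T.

{B}⁺: B→ADF adds A, D, F; F→BE adds E → {A, B, D, E, F}.
{F}⁺: F→BE adds B, E; B→ADF adds A, D → {A, B, D, E, F}.
Any other superkey contains one of these as a subset, so there are no further candidate keys.

(B), (F)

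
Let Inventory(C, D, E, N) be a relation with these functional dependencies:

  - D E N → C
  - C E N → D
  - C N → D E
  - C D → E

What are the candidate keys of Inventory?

CN, DEN

Attribute N never appears on the right-hand side of any dependency, so N must belong to every candidate key.
{N}⁺ = {N}, which is not all of the schema, so we must add further attributes.
{C, N}⁺: CN→DE adds D, E → {C, D, E, N}.
{D, E, N}⁺: DEN→C adds C → {C, D, E, N}.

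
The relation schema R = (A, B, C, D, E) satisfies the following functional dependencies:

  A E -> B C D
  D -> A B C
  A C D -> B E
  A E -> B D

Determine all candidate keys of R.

(D), (A, E)

{D}⁺: D→ABC adds A, B, C; ACD→BE adds E → {A, B, C, D, E}.
{A, E}⁺: AE→BCD adds B, C, D → {A, B, C, D, E}. Minimal: {E}⁺ = {E}; {A}⁺ = {A} — none reach the full schema.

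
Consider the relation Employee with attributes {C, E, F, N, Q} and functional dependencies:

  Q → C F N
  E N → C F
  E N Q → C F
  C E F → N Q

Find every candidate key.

Attribute E never appears on the right-hand side of any dependency, so E must belong to every candidate key.
{E}⁺ = {E}, which is not all of the schema, so we must add further attributes.
{E, N}⁺: EN→CF adds C, F; CEF→NQ adds Q → {C, E, F, N, Q}. Minimal: {N}⁺ = {N}; {E}⁺ = {E} — none reach the full schema.
{E, Q}⁺: Q→CFN adds C, F, N → {C, E, F, N, Q}. Minimal: {Q}⁺ = {C, F, N, Q}; {E}⁺ = {E} — none reach the full schema.
{C, E, F}⁺: CEF→NQ adds N, Q → {C, E, F, N, Q}. Minimal: {E, F}⁺ = {E, F}; {C, F}⁺ = {C, F}; {C, E}⁺ = {C, E} — none reach the full schema.
Any other superkey contains one of these as a subset, so there are no further candidate keys.

(E, N); (E, Q); (C, E, F)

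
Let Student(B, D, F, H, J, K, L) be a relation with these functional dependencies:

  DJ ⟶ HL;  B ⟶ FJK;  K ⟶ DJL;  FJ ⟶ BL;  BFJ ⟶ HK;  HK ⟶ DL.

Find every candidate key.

{B}⁺: B→FJK adds F, J, K; K→DJL adds D, L; BFJ→HK adds H → {B, D, F, H, J, K, L}.
{F, J}⁺: FJ→BL adds B, L; BFJ→HK adds H, K; HK→DL adds D → {B, D, F, H, J, K, L}. Minimal: {J}⁺ = {J}; {F}⁺ = {F} — none reach the full schema.
{F, K}⁺: K→DJL adds D, J, L; FJ→BL adds B; BFJ→HK adds H → {B, D, F, H, J, K, L}. Minimal: {K}⁺ = {D, H, J, K, L}; {F}⁺ = {F} — none reach the full schema.

(B), (F, J), (F, K)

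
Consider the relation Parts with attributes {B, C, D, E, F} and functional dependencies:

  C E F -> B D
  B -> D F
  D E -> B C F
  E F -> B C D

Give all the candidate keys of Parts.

Attribute E never appears on the right-hand side of any dependency, so E must belong to every candidate key.
{E}⁺ = {E}, which is not all of the schema, so we must add further attributes.
{B, E}⁺: B→DF adds D, F; DE→BCF adds C → {B, C, D, E, F}. Minimal: {E}⁺ = {E}; {B}⁺ = {B, D, F} — none reach the full schema.
{D, E}⁺: DE→BCF adds B, C, F → {B, C, D, E, F}. Minimal: {E}⁺ = {E}; {D}⁺ = {D} — none reach the full schema.
{E, F}⁺: EF→BCD adds B, C, D → {B, C, D, E, F}. Minimal: {F}⁺ = {F}; {E}⁺ = {E} — none reach the full schema.

{B, E}, {D, E}, {E, F}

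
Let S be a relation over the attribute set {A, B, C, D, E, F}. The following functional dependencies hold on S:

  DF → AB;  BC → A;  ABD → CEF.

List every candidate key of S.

Attribute D never appears on the right-hand side of any dependency, so D must belong to every candidate key.
{D}⁺ = {D}, which is not all of the schema, so we must add further attributes.
{D, F}⁺: DF→AB adds A, B; ABD→CEF adds C, E → {A, B, C, D, E, F}. Minimal: {F}⁺ = {F}; {D}⁺ = {D} — none reach the full schema.
{A, B, D}⁺: ABD→CEF adds C, E, F → {A, B, C, D, E, F}. Minimal: {B, D}⁺ = {B, D}; {A, D}⁺ = {A, D}; {A, B}⁺ = {A, B} — none reach the full schema.
{B, C, D}⁺: BC→A adds A; ABD→CEF adds E, F → {A, B, C, D, E, F}. Minimal: {C, D}⁺ = {C, D}; {B, D}⁺ = {B, D}; {B, C}⁺ = {A, B, C} — none reach the full schema.
Any other superkey contains one of these as a subset, so there are no further candidate keys.

(D, F); (A, B, D); (B, C, D)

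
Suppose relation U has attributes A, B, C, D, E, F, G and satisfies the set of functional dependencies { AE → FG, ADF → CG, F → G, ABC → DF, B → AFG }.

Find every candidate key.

Attributes B, E never appear on any right-hand side, so every candidate key must contain {B, E}.
{B, E}⁺ = {A, B, E, F, G}, which is not all of the schema, so we must add further attributes.
{B, C, E}⁺: B→AFG adds A, F, G; ABC→DF adds D → {A, B, C, D, E, F, G}. Minimal: {C, E}⁺ = {C, E}; {B, E}⁺ = {A, B, E, F, G}; {B, C}⁺ = {A, B, C, D, F, G} — none reach the full schema.
{B, D, E}⁺: B→AFG adds A, F, G; ADF→CG adds C → {A, B, C, D, E, F, G}. Minimal: {D, E}⁺ = {D, E}; {B, E}⁺ = {A, B, E, F, G}; {B, D}⁺ = {A, B, C, D, F, G} — none reach the full schema.
Any other superkey contains one of these as a subset, so there are no further candidate keys.

(B, C, E), (B, D, E)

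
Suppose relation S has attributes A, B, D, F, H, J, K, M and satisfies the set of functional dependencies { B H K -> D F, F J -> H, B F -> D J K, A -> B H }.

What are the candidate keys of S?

{A, F, M}, {A, K, M}

Attributes A, M never appear on any right-hand side, so every candidate key must contain {A, M}.
{A, M}⁺ = {A, B, H, M}, which is not all of the schema, so we must add further attributes.
{A, F, M}⁺: A→BH adds B, H; BF→DJK adds D, J, K → {A, B, D, F, H, J, K, M}.
{A, K, M}⁺: A→BH adds B, H; BHK→DF adds D, F; BF→DJK adds J → {A, B, D, F, H, J, K, M}.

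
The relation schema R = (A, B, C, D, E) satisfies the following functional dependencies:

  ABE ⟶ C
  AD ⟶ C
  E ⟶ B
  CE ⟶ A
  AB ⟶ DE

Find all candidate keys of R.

AB; AE; CE

{A, B}⁺: AB→DE adds D, E; ABE→C adds C → {A, B, C, D, E}.
{A, E}⁺: E→B adds B; AB→DE adds D; ABE→C adds C → {A, B, C, D, E}.
{C, E}⁺: E→B adds B; CE→A adds A; AB→DE adds D → {A, B, C, D, E}.
Any other superkey contains one of these as a subset, so there are no further candidate keys.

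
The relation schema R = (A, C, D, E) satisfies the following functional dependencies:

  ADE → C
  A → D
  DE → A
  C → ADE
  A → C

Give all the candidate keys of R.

{A}, {C}, {D, E}

{A}⁺: A→D adds D; A→C adds C; C→ADE adds E → {A, C, D, E}.
{C}⁺: C→ADE adds A, D, E → {A, C, D, E}.
{D, E}⁺: DE→A adds A; A→C adds C → {A, C, D, E}. Minimal: {E}⁺ = {E}; {D}⁺ = {D} — none reach the full schema.
Any other superkey contains one of these as a subset, so there are no further candidate keys.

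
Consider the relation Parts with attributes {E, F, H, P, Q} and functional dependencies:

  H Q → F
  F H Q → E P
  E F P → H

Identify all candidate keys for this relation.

Attribute Q never appears on the right-hand side of any dependency, so Q must belong to every candidate key.
{Q}⁺ = {Q}, which is not all of the schema, so we must add further attributes.
{H, Q}⁺: HQ→F adds F; FHQ→EP adds E, P → {E, F, H, P, Q}.
{E, F, P, Q}⁺: EFP→H adds H → {E, F, H, P, Q}.
Any other superkey contains one of these as a subset, so there are no further candidate keys.

HQ; EFPQ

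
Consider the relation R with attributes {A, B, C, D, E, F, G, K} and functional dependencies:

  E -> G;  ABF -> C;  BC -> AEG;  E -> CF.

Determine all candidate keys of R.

Attributes B, D, K never appear on any right-hand side, so every candidate key must contain {B, D, K}.
{B, D, K}⁺ = {B, D, K}, which is not all of the schema, so we must add further attributes.
{B, C, D, K}⁺: BC→AEG adds A, E, G; E→CF adds F → {A, B, C, D, E, F, G, K}. Minimal: {C, D, K}⁺ = {C, D, K}; {B, D, K}⁺ = {B, D, K}; {B, C, K}⁺ = {A, B, C, E, F, G, K}; … — none reach the full schema.
{B, D, E, K}⁺: E→G adds G; E→CF adds C, F; BC→AEG adds A → {A, B, C, D, E, F, G, K}. Minimal: {D, E, K}⁺ = {C, D, E, F, G, K}; {B, E, K}⁺ = {A, B, C, E, F, G, K}; {B, D, K}⁺ = {B, D, K}; … — none reach the full schema.
{A, B, D, F, K}⁺: ABF→C adds C; BC→AEG adds E, G → {A, B, C, D, E, F, G, K}. Minimal: {B, D, F, K}⁺ = {B, D, F, K}; {A, D, F, K}⁺ = {A, D, F, K}; {A, B, F, K}⁺ = {A, B, C, E, F, G, K}; … — none reach the full schema.

BCDK, BDEK, ABDFK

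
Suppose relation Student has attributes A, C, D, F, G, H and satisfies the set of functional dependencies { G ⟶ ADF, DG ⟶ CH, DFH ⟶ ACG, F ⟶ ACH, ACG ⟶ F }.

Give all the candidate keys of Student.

{G}, {D, F}

{G}⁺: G→ADF adds A, D, F; DG→CH adds C, H → {A, C, D, F, G, H}.
{D, F}⁺: F→ACH adds A, C, H; DFH→ACG adds G → {A, C, D, F, G, H}. Minimal: {F}⁺ = {A, C, F, H}; {D}⁺ = {D} — none reach the full schema.
Any other superkey contains one of these as a subset, so there are no further candidate keys.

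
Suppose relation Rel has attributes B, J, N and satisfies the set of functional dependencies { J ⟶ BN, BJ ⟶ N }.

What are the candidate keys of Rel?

{J}

Attribute J never appears on the right-hand side of any dependency, so J must belong to every candidate key.
{J}⁺ = {B, J, N}, which is all of the schema, so {J} is the only candidate key.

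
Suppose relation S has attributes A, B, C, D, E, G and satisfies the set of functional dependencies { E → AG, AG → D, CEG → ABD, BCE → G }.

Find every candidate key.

{C, E}⁺: E→AG adds A, G; AG→D adds D; CEG→ABD adds B → {A, B, C, D, E, G}. Minimal: {E}⁺ = {A, D, E, G}; {C}⁺ = {C} — none reach the full schema.

CE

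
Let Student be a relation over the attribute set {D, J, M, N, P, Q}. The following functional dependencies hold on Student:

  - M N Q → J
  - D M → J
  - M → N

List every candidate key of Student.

(D, M, P, Q)

{D, M, P, Q}⁺: DM→J adds J; M→N adds N → {D, J, M, N, P, Q}. Minimal: {M, P, Q}⁺ = {J, M, N, P, Q}; {D, P, Q}⁺ = {D, P, Q}; {D, M, Q}⁺ = {D, J, M, N, Q}; … — none reach the full schema.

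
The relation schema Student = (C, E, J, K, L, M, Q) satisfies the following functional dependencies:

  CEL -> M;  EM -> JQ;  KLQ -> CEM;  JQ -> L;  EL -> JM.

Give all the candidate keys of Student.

EKL, EKM, JKQ, KLQ

Attribute K never appears on the right-hand side of any dependency, so K must belong to every candidate key.
{K}⁺ = {K}, which is not all of the schema, so we must add further attributes.
{E, K, L}⁺: EL→JM adds J, M; EM→JQ adds Q; KLQ→CEM adds C → {C, E, J, K, L, M, Q}. Minimal: {K, L}⁺ = {K, L}; {E, L}⁺ = {E, J, L, M, Q}; {E, K}⁺ = {E, K} — none reach the full schema.
{E, K, M}⁺: EM→JQ adds J, Q; JQ→L adds L; KLQ→CEM adds C → {C, E, J, K, L, M, Q}. Minimal: {K, M}⁺ = {K, M}; {E, M}⁺ = {E, J, L, M, Q}; {E, K}⁺ = {E, K} — none reach the full schema.
{J, K, Q}⁺: JQ→L adds L; KLQ→CEM adds C, E, M → {C, E, J, K, L, M, Q}. Minimal: {K, Q}⁺ = {K, Q}; {J, Q}⁺ = {J, L, Q}; {J, K}⁺ = {J, K} — none reach the full schema.
{K, L, Q}⁺: KLQ→CEM adds C, E, M; EL→JM adds J → {C, E, J, K, L, M, Q}. Minimal: {L, Q}⁺ = {L, Q}; {K, Q}⁺ = {K, Q}; {K, L}⁺ = {K, L} — none reach the full schema.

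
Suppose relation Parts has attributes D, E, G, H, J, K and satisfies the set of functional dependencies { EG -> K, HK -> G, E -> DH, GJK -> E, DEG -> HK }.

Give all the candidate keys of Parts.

{E, G, J}, {E, J, K}, {G, J, K}, {H, J, K}

{E, G, J}⁺: EG→K adds K; E→DH adds D, H → {D, E, G, H, J, K}. Minimal: {G, J}⁺ = {G, J}; {E, J}⁺ = {D, E, H, J}; {E, G}⁺ = {D, E, G, H, K} — none reach the full schema.
{E, J, K}⁺: E→DH adds D, H; HK→G adds G → {D, E, G, H, J, K}. Minimal: {J, K}⁺ = {J, K}; {E, K}⁺ = {D, E, G, H, K}; {E, J}⁺ = {D, E, H, J} — none reach the full schema.
{G, J, K}⁺: GJK→E adds E; E→DH adds D, H → {D, E, G, H, J, K}. Minimal: {J, K}⁺ = {J, K}; {G, K}⁺ = {G, K}; {G, J}⁺ = {G, J} — none reach the full schema.
{H, J, K}⁺: HK→G adds G; GJK→E adds E; E→DH adds D → {D, E, G, H, J, K}. Minimal: {J, K}⁺ = {J, K}; {H, K}⁺ = {G, H, K}; {H, J}⁺ = {H, J} — none reach the full schema.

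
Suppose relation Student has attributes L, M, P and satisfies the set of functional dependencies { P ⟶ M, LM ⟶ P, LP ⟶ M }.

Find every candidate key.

{L, M}⁺: LM→P adds P → {L, M, P}. Minimal: {M}⁺ = {M}; {L}⁺ = {L} — none reach the full schema.
{L, P}⁺: P→M adds M → {L, M, P}. Minimal: {P}⁺ = {M, P}; {L}⁺ = {L} — none reach the full schema.

LM, LP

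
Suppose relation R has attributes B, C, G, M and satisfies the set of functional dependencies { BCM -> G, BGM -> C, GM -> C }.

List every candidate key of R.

BCM; BGM

Attributes B, M never appear on any right-hand side, so every candidate key must contain {B, M}.
{B, M}⁺ = {B, M}, which is not all of the schema, so we must add further attributes.
{B, C, M}⁺: BCM→G adds G → {B, C, G, M}.
{B, G, M}⁺: BGM→C adds C → {B, C, G, M}.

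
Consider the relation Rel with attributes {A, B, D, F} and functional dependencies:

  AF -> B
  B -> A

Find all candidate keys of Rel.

Attributes D, F never appear on any right-hand side, so every candidate key must contain {D, F}.
{D, F}⁺ = {D, F}, which is not all of the schema, so we must add further attributes.
{A, D, F}⁺: AF→B adds B → {A, B, D, F}.
{B, D, F}⁺: B→A adds A → {A, B, D, F}.
Any other superkey contains one of these as a subset, so there are no further candidate keys.

(A, D, F); (B, D, F)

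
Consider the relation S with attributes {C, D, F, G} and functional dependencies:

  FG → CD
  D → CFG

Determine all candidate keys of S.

D; FG

{D}⁺: D→CFG adds C, F, G → {C, D, F, G}.
{F, G}⁺: FG→CD adds C, D → {C, D, F, G}. Minimal: {G}⁺ = {G}; {F}⁺ = {F} — none reach the full schema.
Any other superkey contains one of these as a subset, so there are no further candidate keys.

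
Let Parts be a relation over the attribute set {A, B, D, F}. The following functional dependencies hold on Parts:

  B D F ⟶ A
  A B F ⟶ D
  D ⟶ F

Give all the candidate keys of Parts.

Attribute B never appears on the right-hand side of any dependency, so B must belong to every candidate key.
{B}⁺ = {B}, which is not all of the schema, so we must add further attributes.
{B, D}⁺: D→F adds F; BDF→A adds A → {A, B, D, F}.
{A, B, F}⁺: ABF→D adds D → {A, B, D, F}.

{B, D}; {A, B, F}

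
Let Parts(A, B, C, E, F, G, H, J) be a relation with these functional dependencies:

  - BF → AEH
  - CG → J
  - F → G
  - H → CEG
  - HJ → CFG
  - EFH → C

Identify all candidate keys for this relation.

{B, F}, {B, H}

Attribute B never appears on the right-hand side of any dependency, so B must belong to every candidate key.
{B}⁺ = {B}, which is not all of the schema, so we must add further attributes.
{B, F}⁺: BF→AEH adds A, E, H; F→G adds G; H→CEG adds C; CG→J adds J → {A, B, C, E, F, G, H, J}. Minimal: {F}⁺ = {F, G}; {B}⁺ = {B} — none reach the full schema.
{B, H}⁺: H→CEG adds C, E, G; CG→J adds J; HJ→CFG adds F; BF→AEH adds A → {A, B, C, E, F, G, H, J}. Minimal: {H}⁺ = {C, E, F, G, H, J}; {B}⁺ = {B} — none reach the full schema.
Any other superkey contains one of these as a subset, so there are no further candidate keys.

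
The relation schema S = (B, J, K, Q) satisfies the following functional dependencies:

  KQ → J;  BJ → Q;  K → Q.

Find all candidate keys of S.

{B, K}⁺: K→Q adds Q; KQ→J adds J → {B, J, K, Q}. Minimal: {K}⁺ = {J, K, Q}; {B}⁺ = {B} — none reach the full schema.
No other minimal superkey exists.

{B, K}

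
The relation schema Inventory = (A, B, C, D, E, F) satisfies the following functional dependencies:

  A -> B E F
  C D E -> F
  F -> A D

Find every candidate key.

(A, C); (C, F); (C, D, E)

Attribute C never appears on the right-hand side of any dependency, so C must belong to every candidate key.
{C}⁺ = {C}, which is not all of the schema, so we must add further attributes.
{A, C}⁺: A→BEF adds B, E, F; F→AD adds D → {A, B, C, D, E, F}. Minimal: {C}⁺ = {C}; {A}⁺ = {A, B, D, E, F} — none reach the full schema.
{C, F}⁺: F→AD adds A, D; A→BEF adds B, E → {A, B, C, D, E, F}. Minimal: {F}⁺ = {A, B, D, E, F}; {C}⁺ = {C} — none reach the full schema.
{C, D, E}⁺: CDE→F adds F; F→AD adds A; A→BEF adds B → {A, B, C, D, E, F}. Minimal: {D, E}⁺ = {D, E}; {C, E}⁺ = {C, E}; {C, D}⁺ = {C, D} — none reach the full schema.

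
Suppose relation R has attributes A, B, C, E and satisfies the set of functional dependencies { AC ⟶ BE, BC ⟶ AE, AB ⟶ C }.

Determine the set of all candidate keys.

AB; AC; BC

{A, B}⁺: AB→C adds C; AC→BE adds E → {A, B, C, E}. Minimal: {B}⁺ = {B}; {A}⁺ = {A} — none reach the full schema.
{A, C}⁺: AC→BE adds B, E → {A, B, C, E}. Minimal: {C}⁺ = {C}; {A}⁺ = {A} — none reach the full schema.
{B, C}⁺: BC→AE adds A, E → {A, B, C, E}. Minimal: {C}⁺ = {C}; {B}⁺ = {B} — none reach the full schema.
Any other superkey contains one of these as a subset, so there are no further candidate keys.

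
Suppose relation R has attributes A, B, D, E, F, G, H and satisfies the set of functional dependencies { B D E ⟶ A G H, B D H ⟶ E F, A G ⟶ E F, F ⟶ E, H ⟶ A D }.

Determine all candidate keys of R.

{B, H}⁺: H→AD adds A, D; BDH→EF adds E, F; BDE→AGH adds G → {A, B, D, E, F, G, H}. Minimal: {H}⁺ = {A, D, H}; {B}⁺ = {B} — none reach the full schema.
{B, D, E}⁺: BDE→AGH adds A, G, H; BDH→EF adds F → {A, B, D, E, F, G, H}. Minimal: {D, E}⁺ = {D, E}; {B, E}⁺ = {B, E}; {B, D}⁺ = {B, D} — none reach the full schema.
{B, D, F}⁺: F→E adds E; BDE→AGH adds A, G, H → {A, B, D, E, F, G, H}. Minimal: {D, F}⁺ = {D, E, F}; {B, F}⁺ = {B, E, F}; {B, D}⁺ = {B, D} — none reach the full schema.
{A, B, D, G}⁺: AG→EF adds E, F; BDE→AGH adds H → {A, B, D, E, F, G, H}. Minimal: {B, D, G}⁺ = {B, D, G}; {A, D, G}⁺ = {A, D, E, F, G}; {A, B, G}⁺ = {A, B, E, F, G}; … — none reach the full schema.

BH, BDE, BDF, ABDG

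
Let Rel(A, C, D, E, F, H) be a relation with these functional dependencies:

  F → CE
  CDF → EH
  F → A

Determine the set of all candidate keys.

Attributes D, F never appear on any right-hand side, so every candidate key must contain {D, F}.
{D, F}⁺ = {A, C, D, E, F, H}, which is all of the schema, so {D, F} is the only candidate key.

{D, F}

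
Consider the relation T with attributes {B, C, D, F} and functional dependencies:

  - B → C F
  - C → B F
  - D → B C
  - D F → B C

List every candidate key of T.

Attribute D never appears on the right-hand side of any dependency, so D must belong to every candidate key.
{D}⁺ = {B, C, D, F}, which is all of the schema, so {D} is the only candidate key.

(D)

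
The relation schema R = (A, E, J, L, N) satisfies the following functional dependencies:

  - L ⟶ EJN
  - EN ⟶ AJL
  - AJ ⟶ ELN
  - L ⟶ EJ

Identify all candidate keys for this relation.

L, AJ, EN

{L}⁺: L→EJN adds E, J, N; EN→AJL adds A → {A, E, J, L, N}.
{A, J}⁺: AJ→ELN adds E, L, N → {A, E, J, L, N}. Minimal: {J}⁺ = {J}; {A}⁺ = {A} — none reach the full schema.
{E, N}⁺: EN→AJL adds A, J, L → {A, E, J, L, N}. Minimal: {N}⁺ = {N}; {E}⁺ = {E} — none reach the full schema.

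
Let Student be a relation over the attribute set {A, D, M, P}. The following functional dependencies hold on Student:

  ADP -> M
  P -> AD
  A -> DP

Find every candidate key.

{A}⁺: A→DP adds D, P; ADP→M adds M → {A, D, M, P}.
{P}⁺: P→AD adds A, D; ADP→M adds M → {A, D, M, P}.
Any other superkey contains one of these as a subset, so there are no further candidate keys.

(A); (P)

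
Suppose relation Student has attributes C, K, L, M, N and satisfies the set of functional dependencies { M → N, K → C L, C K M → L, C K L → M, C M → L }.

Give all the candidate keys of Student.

(K)

Attribute K never appears on the right-hand side of any dependency, so K must belong to every candidate key.
{K}⁺ = {C, K, L, M, N}, which is all of the schema, so {K} is the only candidate key.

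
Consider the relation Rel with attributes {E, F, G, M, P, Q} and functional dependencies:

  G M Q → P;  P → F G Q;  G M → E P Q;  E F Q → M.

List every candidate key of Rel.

EP, GM, MP, EFGQ

{E, P}⁺: P→FGQ adds F, G, Q; EFQ→M adds M → {E, F, G, M, P, Q}. Minimal: {P}⁺ = {F, G, P, Q}; {E}⁺ = {E} — none reach the full schema.
{G, M}⁺: GM→EPQ adds E, P, Q; P→FGQ adds F → {E, F, G, M, P, Q}. Minimal: {M}⁺ = {M}; {G}⁺ = {G} — none reach the full schema.
{M, P}⁺: P→FGQ adds F, G, Q; GM→EPQ adds E → {E, F, G, M, P, Q}. Minimal: {P}⁺ = {F, G, P, Q}; {M}⁺ = {M} — none reach the full schema.
{E, F, G, Q}⁺: EFQ→M adds M; GMQ→P adds P → {E, F, G, M, P, Q}. Minimal: {F, G, Q}⁺ = {F, G, Q}; {E, G, Q}⁺ = {E, G, Q}; {E, F, Q}⁺ = {E, F, M, Q}; … — none reach the full schema.
Any other superkey contains one of these as a subset, so there are no further candidate keys.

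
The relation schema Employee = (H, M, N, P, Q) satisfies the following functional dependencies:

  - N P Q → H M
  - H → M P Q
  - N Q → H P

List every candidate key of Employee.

{H, N}⁺: H→MPQ adds M, P, Q → {H, M, N, P, Q}.
{N, Q}⁺: NQ→HP adds H, P; NPQ→HM adds M → {H, M, N, P, Q}.

{H, N}, {N, Q}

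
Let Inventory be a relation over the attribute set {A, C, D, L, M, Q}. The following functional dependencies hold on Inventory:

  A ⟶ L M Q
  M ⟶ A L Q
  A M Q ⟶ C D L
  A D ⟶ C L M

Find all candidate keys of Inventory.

{A}⁺: A→LMQ adds L, M, Q; AMQ→CDL adds C, D → {A, C, D, L, M, Q}.
{M}⁺: M→ALQ adds A, L, Q; AMQ→CDL adds C, D → {A, C, D, L, M, Q}.

{A}; {M}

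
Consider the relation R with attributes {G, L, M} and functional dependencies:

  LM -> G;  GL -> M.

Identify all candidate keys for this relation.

(G, L); (L, M)

Attribute L never appears on the right-hand side of any dependency, so L must belong to every candidate key.
{L}⁺ = {L}, which is not all of the schema, so we must add further attributes.
{G, L}⁺: GL→M adds M → {G, L, M}.
{L, M}⁺: LM→G adds G → {G, L, M}.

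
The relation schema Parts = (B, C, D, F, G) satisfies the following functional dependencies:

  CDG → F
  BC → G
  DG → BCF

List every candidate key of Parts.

{D, G}⁺: DG→BCF adds B, C, F → {B, C, D, F, G}.
{B, C, D}⁺: BC→G adds G; DG→BCF adds F → {B, C, D, F, G}.
Any other superkey contains one of these as a subset, so there are no further candidate keys.

{D, G}; {B, C, D}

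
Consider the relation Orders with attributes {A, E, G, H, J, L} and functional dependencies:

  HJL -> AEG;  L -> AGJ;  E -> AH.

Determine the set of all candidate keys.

{E, L}⁺: L→AGJ adds A, G, J; E→AH adds H → {A, E, G, H, J, L}.
{H, L}⁺: L→AGJ adds A, G, J; HJL→AEG adds E → {A, E, G, H, J, L}.
Any other superkey contains one of these as a subset, so there are no further candidate keys.

{E, L}, {H, L}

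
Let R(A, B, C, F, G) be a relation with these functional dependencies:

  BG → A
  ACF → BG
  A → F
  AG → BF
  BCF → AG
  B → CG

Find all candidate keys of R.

{B}, {A, C}, {A, G}

{B}⁺: B→CG adds C, G; BG→A adds A; A→F adds F → {A, B, C, F, G}.
{A, C}⁺: A→F adds F; ACF→BG adds B, G → {A, B, C, F, G}. Minimal: {C}⁺ = {C}; {A}⁺ = {A, F} — none reach the full schema.
{A, G}⁺: A→F adds F; AG→BF adds B; B→CG adds C → {A, B, C, F, G}. Minimal: {G}⁺ = {G}; {A}⁺ = {A, F} — none reach the full schema.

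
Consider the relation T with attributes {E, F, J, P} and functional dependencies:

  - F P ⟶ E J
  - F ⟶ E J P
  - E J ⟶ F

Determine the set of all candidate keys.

(F); (E, J)

{F}⁺: F→EJP adds E, J, P → {E, F, J, P}.
{E, J}⁺: EJ→F adds F; F→EJP adds P → {E, F, J, P}.
Any other superkey contains one of these as a subset, so there are no further candidate keys.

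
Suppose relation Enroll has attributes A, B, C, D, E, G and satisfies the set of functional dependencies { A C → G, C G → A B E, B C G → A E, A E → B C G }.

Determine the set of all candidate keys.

Attribute D never appears on the right-hand side of any dependency, so D must belong to every candidate key.
{D}⁺ = {D}, which is not all of the schema, so we must add further attributes.
{A, C, D}⁺: AC→G adds G; CG→ABE adds B, E → {A, B, C, D, E, G}.
{A, D, E}⁺: AE→BCG adds B, C, G → {A, B, C, D, E, G}.
{C, D, G}⁺: CG→ABE adds A, B, E → {A, B, C, D, E, G}.

(A, C, D), (A, D, E), (C, D, G)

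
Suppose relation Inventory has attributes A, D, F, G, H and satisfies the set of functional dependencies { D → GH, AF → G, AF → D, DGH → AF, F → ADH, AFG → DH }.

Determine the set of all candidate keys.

{D}⁺: D→GH adds G, H; DGH→AF adds A, F → {A, D, F, G, H}.
{F}⁺: F→ADH adds A, D, H; D→GH adds G → {A, D, F, G, H}.
Any other superkey contains one of these as a subset, so there are no further candidate keys.

{D}; {F}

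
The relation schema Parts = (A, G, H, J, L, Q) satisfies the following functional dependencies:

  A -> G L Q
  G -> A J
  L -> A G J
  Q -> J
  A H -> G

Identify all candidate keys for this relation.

AH, GH, HL

Attribute H never appears on the right-hand side of any dependency, so H must belong to every candidate key.
{H}⁺ = {H}, which is not all of the schema, so we must add further attributes.
{A, H}⁺: A→GLQ adds G, L, Q; G→AJ adds J → {A, G, H, J, L, Q}.
{G, H}⁺: G→AJ adds A, J; A→GLQ adds L, Q → {A, G, H, J, L, Q}.
{H, L}⁺: L→AGJ adds A, G, J; A→GLQ adds Q → {A, G, H, J, L, Q}.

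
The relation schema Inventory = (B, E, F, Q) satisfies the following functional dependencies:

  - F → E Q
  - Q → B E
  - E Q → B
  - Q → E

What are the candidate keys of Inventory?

F

Attribute F never appears on the right-hand side of any dependency, so F must belong to every candidate key.
{F}⁺ = {B, E, F, Q}, which is all of the schema, so {F} is the only candidate key.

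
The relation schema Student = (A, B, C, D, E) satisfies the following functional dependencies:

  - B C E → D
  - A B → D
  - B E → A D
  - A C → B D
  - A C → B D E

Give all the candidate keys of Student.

(A, C); (B, C, E)

Attribute C never appears on the right-hand side of any dependency, so C must belong to every candidate key.
{C}⁺ = {C}, which is not all of the schema, so we must add further attributes.
{A, C}⁺: AC→BD adds B, D; AC→BDE adds E → {A, B, C, D, E}. Minimal: {C}⁺ = {C}; {A}⁺ = {A} — none reach the full schema.
{B, C, E}⁺: BCE→D adds D; BE→AD adds A → {A, B, C, D, E}. Minimal: {C, E}⁺ = {C, E}; {B, E}⁺ = {A, B, D, E}; {B, C}⁺ = {B, C} — none reach the full schema.
Any other superkey contains one of these as a subset, so there are no further candidate keys.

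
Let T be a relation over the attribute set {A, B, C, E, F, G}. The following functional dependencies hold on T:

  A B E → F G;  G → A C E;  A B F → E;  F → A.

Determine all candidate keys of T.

Attribute B never appears on the right-hand side of any dependency, so B must belong to every candidate key.
{B}⁺ = {B}, which is not all of the schema, so we must add further attributes.
{B, F}⁺: F→A adds A; ABF→E adds E; ABE→FG adds G; G→ACE adds C → {A, B, C, E, F, G}.
{B, G}⁺: G→ACE adds A, C, E; ABE→FG adds F → {A, B, C, E, F, G}.
{A, B, E}⁺: ABE→FG adds F, G; G→ACE adds C → {A, B, C, E, F, G}.

{B, F}, {B, G}, {A, B, E}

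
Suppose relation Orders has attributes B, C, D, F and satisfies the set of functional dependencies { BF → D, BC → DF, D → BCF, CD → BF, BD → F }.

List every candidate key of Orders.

{D}⁺: D→BCF adds B, C, F → {B, C, D, F}.
{B, C}⁺: BC→DF adds D, F → {B, C, D, F}.
{B, F}⁺: BF→D adds D; D→BCF adds C → {B, C, D, F}.

(D); (B, C); (B, F)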